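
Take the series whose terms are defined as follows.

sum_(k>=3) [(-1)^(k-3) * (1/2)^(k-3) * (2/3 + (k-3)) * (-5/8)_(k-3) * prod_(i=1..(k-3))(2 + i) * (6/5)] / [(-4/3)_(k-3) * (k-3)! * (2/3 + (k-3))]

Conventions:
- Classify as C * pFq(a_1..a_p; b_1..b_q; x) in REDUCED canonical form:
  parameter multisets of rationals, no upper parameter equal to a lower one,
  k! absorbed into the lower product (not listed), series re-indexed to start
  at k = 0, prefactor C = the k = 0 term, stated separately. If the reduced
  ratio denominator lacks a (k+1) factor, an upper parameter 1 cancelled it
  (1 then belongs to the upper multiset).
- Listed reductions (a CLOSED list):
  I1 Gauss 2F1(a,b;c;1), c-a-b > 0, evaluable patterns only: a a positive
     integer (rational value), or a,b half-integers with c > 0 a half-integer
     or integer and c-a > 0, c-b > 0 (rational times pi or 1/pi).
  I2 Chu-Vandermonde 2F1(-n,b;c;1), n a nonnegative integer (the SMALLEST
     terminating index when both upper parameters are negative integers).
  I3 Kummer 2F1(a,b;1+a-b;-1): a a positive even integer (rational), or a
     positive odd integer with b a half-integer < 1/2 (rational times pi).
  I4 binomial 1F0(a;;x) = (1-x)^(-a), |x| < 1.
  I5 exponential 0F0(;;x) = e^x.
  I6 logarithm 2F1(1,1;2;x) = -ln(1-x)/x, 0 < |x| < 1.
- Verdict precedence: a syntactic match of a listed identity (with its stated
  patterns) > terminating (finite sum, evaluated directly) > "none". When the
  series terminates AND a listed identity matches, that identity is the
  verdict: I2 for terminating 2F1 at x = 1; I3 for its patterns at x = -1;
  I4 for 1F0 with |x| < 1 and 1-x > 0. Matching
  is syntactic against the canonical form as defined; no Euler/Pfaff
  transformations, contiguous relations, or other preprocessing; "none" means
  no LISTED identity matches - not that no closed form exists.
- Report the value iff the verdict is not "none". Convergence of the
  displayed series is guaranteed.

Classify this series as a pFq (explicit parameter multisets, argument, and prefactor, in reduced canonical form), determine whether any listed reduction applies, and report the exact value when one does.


The series (x = -1/2) is 2F1: upper {-5/8, 3}, lower {-4/3}, prefactor 6/5. Verdict: none. A 2F1 with upper {-5/8, 3} fits none of I1-I6 at x = -1/2; the sum runs forever.

Key observation: from the first term 6/5: the (-1)^k factor (prefactor 6/5) folds into the argument's sign.
Term ratio: r(k) = (-1/2) * (k-5/8) (k+3) / [(k-4/3) (k+1)] - rational in k. x = (-1/2); t_0 = 6/5; negate the roots.


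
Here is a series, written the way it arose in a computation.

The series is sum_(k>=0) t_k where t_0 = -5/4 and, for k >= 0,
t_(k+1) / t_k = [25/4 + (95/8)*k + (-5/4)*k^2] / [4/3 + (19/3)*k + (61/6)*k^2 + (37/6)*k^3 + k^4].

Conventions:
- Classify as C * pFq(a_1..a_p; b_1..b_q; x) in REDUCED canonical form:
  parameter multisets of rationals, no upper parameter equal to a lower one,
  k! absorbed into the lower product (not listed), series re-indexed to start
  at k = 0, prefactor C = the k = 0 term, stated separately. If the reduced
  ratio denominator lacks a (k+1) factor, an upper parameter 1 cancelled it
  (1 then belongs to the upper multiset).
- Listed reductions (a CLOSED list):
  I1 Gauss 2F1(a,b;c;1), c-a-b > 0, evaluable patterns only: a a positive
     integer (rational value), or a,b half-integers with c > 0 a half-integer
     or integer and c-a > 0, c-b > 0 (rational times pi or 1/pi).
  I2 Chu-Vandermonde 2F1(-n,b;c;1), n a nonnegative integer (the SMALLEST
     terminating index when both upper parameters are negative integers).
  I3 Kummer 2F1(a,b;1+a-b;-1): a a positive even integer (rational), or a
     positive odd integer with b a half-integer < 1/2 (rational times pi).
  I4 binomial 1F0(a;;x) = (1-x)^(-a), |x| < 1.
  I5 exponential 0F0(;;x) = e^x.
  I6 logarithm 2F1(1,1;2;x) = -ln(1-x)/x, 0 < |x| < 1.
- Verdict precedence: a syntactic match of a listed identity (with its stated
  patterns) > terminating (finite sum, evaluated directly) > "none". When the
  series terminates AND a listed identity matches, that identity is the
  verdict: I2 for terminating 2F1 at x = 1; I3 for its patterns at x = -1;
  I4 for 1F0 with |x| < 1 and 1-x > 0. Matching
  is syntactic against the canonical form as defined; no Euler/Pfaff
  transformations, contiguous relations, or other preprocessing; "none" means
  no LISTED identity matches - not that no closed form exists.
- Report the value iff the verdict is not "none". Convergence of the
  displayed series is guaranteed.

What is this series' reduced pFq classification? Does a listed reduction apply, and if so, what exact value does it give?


With C = -5/4: the canonical form is 1F2(-10; 2/3, 4; -5/4). Verdict: terminating - the sum ends at index 10 because -10 is a negative integer; exact evaluation follows. Its exact value is -74713584140845440529565/6246154769704557740032.

Structural cue: x = (-5/4) and cancel k + 1/2 from the displayed ratio first; then C = -5/4, x = -5/4.
Term ratio: r(k) = (-5/4) * (k-10) / [(k+2/3) (k+4) (k+1)] - rational; roots negated = parameters, x = (-5/4), C = -5/4.


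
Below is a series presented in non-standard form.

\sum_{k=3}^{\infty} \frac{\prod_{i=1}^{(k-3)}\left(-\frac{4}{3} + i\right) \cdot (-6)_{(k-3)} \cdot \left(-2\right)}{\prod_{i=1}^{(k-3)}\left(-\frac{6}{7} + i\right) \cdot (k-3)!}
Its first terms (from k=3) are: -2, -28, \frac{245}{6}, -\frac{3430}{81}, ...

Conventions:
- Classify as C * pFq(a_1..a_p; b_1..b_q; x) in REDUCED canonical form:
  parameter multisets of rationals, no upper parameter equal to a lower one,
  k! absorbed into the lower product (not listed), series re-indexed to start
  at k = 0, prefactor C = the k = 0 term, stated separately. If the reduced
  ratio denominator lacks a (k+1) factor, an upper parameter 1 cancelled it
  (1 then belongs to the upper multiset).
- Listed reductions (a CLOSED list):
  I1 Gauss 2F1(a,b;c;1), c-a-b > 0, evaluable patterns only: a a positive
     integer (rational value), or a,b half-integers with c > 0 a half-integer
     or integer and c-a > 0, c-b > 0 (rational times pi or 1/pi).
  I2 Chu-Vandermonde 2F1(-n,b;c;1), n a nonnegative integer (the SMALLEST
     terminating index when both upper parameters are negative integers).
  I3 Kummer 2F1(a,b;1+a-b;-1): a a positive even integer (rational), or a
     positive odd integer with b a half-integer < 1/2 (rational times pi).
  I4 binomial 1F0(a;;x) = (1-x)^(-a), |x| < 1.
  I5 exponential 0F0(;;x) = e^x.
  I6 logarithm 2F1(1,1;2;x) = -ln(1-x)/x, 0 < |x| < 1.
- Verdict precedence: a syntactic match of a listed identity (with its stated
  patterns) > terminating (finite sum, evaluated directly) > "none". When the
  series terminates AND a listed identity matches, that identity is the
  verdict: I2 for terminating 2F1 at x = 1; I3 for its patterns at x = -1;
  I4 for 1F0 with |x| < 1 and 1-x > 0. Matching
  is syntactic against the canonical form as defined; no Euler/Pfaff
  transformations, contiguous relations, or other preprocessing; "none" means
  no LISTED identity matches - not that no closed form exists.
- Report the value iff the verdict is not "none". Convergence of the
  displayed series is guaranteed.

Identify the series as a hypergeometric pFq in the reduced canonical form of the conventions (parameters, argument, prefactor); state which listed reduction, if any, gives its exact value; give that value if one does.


The series (x = 1) is 2F1: upper {-6, -\frac{1}{3}}, lower {\frac{1}{7}}, prefactor -2. Verdict: the Chu-Vandermonde identity I2 applies (terminating 2F1 at x = 1 with n = 6, b = -1/3, c = \frac{1}{7}). Exact value: -\frac{159009695}{12557754}.

Structural cue: from the first term -2: the running product (prefactor -2) telescopes to a rising factorial.
Adjacent-term ratio: r(k) = 1 * (k-6) (k-\frac{1}{3}) / [(k+\frac{1}{7}) (k+1)] - rational; roots negated = parameters, x = 1, C = -2.


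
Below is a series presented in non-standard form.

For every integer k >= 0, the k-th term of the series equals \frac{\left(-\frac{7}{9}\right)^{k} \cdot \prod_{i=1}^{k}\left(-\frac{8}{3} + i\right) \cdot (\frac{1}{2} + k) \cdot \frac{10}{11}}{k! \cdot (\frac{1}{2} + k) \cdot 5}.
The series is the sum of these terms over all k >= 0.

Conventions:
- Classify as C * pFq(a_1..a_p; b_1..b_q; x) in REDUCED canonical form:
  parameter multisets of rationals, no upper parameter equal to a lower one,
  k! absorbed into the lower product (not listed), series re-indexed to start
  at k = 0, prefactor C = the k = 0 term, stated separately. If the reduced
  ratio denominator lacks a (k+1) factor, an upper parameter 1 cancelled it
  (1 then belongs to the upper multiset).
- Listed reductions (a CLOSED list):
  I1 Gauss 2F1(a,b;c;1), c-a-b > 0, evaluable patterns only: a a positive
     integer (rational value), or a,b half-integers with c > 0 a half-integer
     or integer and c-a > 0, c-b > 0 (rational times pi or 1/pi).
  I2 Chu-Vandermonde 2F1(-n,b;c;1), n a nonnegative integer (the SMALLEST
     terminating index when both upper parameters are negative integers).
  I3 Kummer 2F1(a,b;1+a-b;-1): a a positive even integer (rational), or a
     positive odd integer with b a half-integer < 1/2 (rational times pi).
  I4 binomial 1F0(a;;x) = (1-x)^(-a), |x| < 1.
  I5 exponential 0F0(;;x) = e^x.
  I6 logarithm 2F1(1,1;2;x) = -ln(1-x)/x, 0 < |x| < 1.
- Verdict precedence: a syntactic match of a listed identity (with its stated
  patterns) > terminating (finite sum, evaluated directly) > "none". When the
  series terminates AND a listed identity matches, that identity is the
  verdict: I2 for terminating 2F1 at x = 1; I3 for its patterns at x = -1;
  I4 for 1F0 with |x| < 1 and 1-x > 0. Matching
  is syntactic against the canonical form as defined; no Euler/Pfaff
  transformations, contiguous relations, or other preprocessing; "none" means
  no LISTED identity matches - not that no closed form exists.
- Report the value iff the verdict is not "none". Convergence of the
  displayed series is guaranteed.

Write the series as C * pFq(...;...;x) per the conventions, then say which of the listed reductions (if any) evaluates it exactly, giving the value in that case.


Structural cue: t_0 being \frac{2}{11}, the running product (C = 2/11, x = -7/9) telescopes to a rising factorial.
Step ratio: r(k) = -\frac{7}{9} * (k-\frac{5}{3}) / [(k+1)] ; factor over Q: parameters, x = -\frac{7}{9}, and C = \frac{2}{11}.

With C = \frac{2}{11}: the canonical form is 1F0(-\frac{5}{3}; -; -\frac{7}{9}). Verdict at x = -\frac{7}{9}: binomial (I4) matches (the 1F0 binomial series: exponent 5/3, x = -\frac{7}{9}). Value: \frac{2}{11} \cdot \left(\frac{16}{9}\right)^{\frac{5}{3}}.


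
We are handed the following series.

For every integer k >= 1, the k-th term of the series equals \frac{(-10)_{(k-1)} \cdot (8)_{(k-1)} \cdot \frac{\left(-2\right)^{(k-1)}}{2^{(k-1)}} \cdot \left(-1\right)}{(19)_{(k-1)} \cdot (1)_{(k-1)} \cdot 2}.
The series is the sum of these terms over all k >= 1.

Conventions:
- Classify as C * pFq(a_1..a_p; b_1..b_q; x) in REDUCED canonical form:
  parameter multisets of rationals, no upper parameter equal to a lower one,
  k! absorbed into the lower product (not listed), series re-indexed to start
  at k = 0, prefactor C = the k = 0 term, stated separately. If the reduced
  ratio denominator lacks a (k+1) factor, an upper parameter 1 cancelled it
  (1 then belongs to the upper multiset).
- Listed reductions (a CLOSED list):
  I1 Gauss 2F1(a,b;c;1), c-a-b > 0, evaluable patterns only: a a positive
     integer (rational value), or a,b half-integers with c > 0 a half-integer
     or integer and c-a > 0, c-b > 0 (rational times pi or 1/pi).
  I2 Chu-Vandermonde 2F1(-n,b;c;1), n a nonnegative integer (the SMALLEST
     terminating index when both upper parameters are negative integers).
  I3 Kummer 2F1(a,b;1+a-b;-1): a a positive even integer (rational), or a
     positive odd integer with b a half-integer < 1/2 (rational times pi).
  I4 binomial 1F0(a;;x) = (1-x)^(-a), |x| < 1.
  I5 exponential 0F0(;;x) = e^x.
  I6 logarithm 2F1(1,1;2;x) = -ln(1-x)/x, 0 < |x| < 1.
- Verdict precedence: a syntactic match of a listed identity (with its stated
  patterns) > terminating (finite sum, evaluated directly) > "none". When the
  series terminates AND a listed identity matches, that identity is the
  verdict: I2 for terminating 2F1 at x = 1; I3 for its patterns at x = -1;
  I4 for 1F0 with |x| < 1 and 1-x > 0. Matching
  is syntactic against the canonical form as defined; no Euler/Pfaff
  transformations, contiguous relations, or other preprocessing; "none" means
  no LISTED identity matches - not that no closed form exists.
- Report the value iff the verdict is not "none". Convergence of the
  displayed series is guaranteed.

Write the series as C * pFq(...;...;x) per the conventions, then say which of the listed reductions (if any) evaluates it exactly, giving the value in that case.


With C = -\frac{1}{2}: the canonical form is 2F1(-10, 8; 19; -1). Verdict: this is the Kummer evaluation I3 (x = -1; c = 19 equals 1+a-b for upper {-10, 8}: listed pattern). Its exact value is -\frac{153}{7}.

The tell: with t_0 = -\frac{1}{2}, the two k-th powers (C = -1/2) combine into one argument.
Consecutive-term ratio: r(k) = -1 * (k-10) (k+8) / [(k+19) (k+1)] - rational in k. x = -1; t_0 = -\frac{1}{2}; negate the roots.


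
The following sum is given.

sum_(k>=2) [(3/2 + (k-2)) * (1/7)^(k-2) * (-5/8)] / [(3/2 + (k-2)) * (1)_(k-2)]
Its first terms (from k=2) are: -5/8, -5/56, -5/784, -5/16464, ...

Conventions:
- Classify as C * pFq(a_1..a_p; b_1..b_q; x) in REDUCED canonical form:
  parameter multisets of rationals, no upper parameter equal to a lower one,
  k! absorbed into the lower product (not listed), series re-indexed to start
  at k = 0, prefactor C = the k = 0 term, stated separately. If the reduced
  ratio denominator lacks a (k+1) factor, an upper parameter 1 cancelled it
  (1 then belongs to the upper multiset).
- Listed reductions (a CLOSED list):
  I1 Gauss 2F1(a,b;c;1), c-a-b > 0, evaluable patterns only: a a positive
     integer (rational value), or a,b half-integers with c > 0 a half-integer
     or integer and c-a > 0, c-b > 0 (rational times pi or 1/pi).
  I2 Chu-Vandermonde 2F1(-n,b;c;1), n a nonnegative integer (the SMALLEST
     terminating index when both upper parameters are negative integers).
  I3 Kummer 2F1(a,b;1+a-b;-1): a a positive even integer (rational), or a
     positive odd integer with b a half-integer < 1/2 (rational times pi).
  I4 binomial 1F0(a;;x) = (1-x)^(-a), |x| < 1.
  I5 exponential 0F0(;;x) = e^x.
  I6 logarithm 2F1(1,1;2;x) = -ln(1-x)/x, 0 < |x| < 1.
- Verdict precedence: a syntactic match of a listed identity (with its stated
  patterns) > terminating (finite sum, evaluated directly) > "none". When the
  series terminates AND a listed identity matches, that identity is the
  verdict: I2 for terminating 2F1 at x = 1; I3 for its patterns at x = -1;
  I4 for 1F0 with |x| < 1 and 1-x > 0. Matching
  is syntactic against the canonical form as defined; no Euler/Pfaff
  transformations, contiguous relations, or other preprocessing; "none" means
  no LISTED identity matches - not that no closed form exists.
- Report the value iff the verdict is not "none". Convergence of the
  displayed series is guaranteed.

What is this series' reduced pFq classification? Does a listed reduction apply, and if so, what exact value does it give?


Canonical form: C = -5/8 times 0F0 with upper {-}, lower {-}, x = 1/7. Verdict at x = 1/7: the I5 exponential reduction matches (the 0F0 exponential series at x = 1/7). Value: (-5/8) * e^(1/7).

Structural cue: from the first term -5/8: k + 3/2 divides numerator and denominator alike; prefactor -5/8 after cancelling.
Adjacent-term ratio: r(k) = (1/7) * 1 / [(k+1)] - rational in k. x = (1/7); t_0 = -5/8; negate the roots.


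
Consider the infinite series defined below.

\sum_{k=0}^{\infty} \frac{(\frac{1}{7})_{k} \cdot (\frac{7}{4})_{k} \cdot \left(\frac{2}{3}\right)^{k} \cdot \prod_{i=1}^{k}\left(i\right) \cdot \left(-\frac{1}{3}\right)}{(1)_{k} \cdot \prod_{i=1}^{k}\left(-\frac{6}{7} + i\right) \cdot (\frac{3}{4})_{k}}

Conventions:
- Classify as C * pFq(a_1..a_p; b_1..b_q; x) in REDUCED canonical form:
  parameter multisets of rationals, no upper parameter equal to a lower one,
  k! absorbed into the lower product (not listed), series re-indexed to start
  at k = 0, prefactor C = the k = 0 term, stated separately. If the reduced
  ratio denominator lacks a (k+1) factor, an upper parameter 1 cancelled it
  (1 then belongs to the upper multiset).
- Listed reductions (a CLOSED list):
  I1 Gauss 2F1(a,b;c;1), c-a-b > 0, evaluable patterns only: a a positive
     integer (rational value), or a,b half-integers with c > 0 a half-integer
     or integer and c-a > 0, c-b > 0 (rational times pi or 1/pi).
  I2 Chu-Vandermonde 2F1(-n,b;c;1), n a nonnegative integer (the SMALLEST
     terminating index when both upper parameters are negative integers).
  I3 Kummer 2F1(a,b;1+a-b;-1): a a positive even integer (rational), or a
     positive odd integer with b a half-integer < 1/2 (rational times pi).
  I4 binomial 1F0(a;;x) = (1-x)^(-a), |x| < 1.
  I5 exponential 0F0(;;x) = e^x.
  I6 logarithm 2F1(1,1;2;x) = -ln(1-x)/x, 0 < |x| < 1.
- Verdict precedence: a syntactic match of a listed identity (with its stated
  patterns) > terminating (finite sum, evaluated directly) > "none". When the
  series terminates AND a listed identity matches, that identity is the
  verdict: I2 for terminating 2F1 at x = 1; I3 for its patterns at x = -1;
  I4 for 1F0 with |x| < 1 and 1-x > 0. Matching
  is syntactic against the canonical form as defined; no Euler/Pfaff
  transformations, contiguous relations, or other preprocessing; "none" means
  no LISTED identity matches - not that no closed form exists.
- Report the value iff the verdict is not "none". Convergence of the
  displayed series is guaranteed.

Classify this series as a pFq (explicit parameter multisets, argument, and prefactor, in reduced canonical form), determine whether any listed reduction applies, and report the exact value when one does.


The series (x = \frac{2}{3}) is 2F1: upper {1, \frac{7}{4}}, lower {\frac{3}{4}}, prefactor -\frac{1}{3}. Verdict: none (x = \frac{2}{3}): each listed identity misses the multisets {1, \frac{7}{4}} ; {\frac{3}{4}}.

Key step: from the first term -\frac{1}{3}: the running product (prefactor -1/3) telescopes to a rising factorial.
Consecutive-term ratio: r(k) = \frac{2}{3} * (k+1) (k+\frac{7}{4}) / [(k+\frac{3}{4}) (k+1)] - rational in k. x = \frac{2}{3}; t_0 = -\frac{1}{3}; negate the roots.


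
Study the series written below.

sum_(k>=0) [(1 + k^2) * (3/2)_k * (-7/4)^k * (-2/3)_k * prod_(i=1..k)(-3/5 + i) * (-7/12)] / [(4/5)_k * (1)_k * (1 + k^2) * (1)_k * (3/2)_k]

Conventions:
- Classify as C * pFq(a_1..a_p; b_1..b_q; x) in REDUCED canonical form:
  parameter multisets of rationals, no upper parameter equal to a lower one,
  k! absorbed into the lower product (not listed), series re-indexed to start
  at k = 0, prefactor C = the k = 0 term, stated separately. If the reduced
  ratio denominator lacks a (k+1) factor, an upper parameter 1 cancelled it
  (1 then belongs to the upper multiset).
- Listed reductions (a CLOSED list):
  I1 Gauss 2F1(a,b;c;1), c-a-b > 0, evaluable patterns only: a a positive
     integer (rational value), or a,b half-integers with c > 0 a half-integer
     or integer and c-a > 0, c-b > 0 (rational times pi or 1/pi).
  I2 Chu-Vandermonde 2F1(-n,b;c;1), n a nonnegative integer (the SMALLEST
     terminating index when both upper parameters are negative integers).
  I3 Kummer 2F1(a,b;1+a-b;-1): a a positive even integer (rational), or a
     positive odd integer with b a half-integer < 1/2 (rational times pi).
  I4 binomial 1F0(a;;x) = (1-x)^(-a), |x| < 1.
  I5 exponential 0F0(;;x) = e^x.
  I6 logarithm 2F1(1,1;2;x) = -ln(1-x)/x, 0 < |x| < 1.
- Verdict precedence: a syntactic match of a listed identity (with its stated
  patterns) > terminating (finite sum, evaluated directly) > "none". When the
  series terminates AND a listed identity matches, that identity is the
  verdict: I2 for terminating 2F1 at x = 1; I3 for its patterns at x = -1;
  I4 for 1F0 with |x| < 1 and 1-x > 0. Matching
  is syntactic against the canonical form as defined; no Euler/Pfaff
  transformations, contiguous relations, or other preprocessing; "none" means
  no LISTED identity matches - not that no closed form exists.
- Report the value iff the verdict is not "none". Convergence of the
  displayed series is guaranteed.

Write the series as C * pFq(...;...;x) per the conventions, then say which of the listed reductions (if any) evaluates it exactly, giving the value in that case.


This is -7/12 * 2F2(-2/3, 2/5; 4/5, 1; -7/4) in reduced canonical form. Verdict: none. A 2F2 with upper {-2/3, 2/5} fits none of I1-I6 at x = -7/4; the sum runs forever.

Structural cue: t_0 being -7/12, the running product (C = -7/12, x = -7/4) telescopes to a rising factorial.
Ratio: r(k) = (-7/4) * (k-2/3) (k+2/5) / [(k+4/5) (k+1) (k+1)] - poly over poly, x = (-7/4) from leading terms; C = -7/12 at k = 0.


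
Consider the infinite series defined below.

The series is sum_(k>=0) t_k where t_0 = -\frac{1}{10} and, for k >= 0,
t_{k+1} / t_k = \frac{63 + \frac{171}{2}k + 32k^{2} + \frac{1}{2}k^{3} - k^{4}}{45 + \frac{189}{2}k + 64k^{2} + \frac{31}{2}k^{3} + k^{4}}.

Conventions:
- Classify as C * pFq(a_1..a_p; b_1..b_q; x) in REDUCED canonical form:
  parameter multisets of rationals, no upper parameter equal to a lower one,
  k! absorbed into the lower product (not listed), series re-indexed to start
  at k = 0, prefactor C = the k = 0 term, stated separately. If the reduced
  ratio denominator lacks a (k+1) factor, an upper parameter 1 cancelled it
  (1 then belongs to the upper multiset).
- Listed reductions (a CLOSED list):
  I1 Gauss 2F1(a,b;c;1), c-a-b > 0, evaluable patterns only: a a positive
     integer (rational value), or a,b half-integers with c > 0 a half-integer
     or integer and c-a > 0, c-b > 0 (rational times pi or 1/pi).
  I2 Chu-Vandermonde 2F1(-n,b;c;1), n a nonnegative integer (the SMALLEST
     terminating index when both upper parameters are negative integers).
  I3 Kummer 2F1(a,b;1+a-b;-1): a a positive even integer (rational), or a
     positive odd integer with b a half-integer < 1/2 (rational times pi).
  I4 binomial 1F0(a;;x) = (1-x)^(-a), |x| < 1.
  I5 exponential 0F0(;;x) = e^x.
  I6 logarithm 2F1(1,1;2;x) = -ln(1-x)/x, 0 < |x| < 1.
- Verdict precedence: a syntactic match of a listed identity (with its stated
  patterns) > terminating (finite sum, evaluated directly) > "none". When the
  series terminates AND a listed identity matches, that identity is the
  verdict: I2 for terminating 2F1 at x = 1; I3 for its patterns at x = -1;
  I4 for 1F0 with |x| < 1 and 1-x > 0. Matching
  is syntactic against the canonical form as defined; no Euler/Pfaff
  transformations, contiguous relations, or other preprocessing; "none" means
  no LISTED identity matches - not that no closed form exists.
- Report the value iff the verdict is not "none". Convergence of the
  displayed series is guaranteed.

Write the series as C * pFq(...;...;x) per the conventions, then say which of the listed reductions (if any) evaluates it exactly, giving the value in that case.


This is -\frac{1}{10} * 2F1(-7, 2; 10; -1) in reduced canonical form. Verdict (x = -1): Kummer (I3) applies (x = -1; c = 10 equals 1+a-b for upper {-7, 2}: listed pattern). Hence: -\frac{9}{20}.

First insight: from the first term -\frac{1}{10}: the parameter 3 appears in both the upper and lower lists and cancels (alongside the other common factor).
Ratio: r(k) = -1 * (k-7) (k+2) / [(k+10) (k+1)] - poly over poly, x = -1 from leading terms; C = -\frac{1}{10} at k = 0.


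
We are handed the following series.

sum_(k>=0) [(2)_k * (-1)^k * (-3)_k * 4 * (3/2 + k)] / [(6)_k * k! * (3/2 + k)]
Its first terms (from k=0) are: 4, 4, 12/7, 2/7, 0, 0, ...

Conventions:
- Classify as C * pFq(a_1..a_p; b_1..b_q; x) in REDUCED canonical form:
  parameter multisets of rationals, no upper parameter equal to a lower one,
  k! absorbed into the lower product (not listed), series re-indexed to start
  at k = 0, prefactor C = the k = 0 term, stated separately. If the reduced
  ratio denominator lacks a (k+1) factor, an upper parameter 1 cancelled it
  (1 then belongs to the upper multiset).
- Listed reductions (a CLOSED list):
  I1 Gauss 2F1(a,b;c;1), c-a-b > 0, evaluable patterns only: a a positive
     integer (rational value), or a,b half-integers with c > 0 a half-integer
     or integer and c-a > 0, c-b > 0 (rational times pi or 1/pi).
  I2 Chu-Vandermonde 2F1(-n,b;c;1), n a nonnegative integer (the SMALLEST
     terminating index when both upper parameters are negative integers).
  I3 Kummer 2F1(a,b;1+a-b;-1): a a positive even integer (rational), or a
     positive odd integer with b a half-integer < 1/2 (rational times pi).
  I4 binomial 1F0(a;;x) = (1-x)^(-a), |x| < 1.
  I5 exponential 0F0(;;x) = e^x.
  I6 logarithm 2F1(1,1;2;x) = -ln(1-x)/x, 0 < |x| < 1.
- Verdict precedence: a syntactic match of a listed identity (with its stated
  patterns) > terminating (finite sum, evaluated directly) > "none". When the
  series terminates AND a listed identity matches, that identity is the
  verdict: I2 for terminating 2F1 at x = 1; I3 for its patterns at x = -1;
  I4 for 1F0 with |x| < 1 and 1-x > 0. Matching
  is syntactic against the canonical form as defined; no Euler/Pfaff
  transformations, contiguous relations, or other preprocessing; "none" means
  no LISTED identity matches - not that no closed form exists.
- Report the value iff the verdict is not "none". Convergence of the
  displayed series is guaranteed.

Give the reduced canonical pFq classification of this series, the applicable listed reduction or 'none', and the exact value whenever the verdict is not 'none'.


At argument -1: a 2F1 with upper {-3, 2}, lower {6}, scaled by C = 4. Verdict at x = -1: Kummer's theorem (I3) matches (x = -1; c = 6 equals 1+a-b for upper {-3, 2}: listed pattern). Its exact value is 10.

Structural cue: t_0 = 4 here, and k + 3/2 divides numerator and denominator alike; C = 4, x = -1 after cancelling.
Ratio: r(k) = (-1) * (k-3) (k+2) / [(k+6) (k+1)] - rational; roots negated = parameters, x = (-1), C = 4.


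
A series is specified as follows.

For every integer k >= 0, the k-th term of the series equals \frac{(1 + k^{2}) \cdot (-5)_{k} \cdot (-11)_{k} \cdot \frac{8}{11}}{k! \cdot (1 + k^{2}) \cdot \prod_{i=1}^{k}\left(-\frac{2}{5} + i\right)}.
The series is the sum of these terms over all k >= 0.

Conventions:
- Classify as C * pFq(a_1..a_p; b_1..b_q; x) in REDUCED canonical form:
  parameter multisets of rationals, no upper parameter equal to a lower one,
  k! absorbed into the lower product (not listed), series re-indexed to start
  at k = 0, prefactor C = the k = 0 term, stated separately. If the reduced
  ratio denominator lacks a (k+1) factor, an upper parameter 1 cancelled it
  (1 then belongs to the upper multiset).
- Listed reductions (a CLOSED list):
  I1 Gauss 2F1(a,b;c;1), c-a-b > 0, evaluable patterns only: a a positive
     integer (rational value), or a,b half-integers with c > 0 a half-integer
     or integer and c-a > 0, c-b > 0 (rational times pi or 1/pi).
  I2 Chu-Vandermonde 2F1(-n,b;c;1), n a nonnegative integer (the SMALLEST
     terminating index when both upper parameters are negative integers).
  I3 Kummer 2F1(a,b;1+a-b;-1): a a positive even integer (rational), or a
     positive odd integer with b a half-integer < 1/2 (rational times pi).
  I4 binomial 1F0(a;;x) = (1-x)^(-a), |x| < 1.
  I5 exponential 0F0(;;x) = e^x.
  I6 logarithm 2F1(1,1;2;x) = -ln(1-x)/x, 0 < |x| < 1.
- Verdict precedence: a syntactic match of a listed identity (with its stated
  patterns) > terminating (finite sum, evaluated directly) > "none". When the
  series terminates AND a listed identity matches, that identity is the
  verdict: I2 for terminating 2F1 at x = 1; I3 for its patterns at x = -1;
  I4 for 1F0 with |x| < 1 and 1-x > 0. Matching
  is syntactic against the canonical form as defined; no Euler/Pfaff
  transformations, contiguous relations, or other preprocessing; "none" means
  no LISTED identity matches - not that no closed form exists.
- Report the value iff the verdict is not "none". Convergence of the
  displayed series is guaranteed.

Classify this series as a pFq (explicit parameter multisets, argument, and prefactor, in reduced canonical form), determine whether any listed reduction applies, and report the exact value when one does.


Prefactor \frac{8}{11}, argument 1: 2F1 with upper {-11, -5} over lower {\frac{3}{5}}. Verdict: the Chu-Vandermonde identity I2 applies (terminating 2F1 at x = 1 with n = 5, b = -11, c = \frac{3}{5}). Exact value: \frac{2015384}{253}.

Key observation: x = 1 and striking the common factor k^2 + 1 reduces the term (C = 8/11, x = 1).
Term ratio: r(k) = 1 * (k-11) (k-5) / [(k+\frac{3}{5}) (k+1)] - rational in k. x = 1; t_0 = \frac{8}{11}; negate the roots.


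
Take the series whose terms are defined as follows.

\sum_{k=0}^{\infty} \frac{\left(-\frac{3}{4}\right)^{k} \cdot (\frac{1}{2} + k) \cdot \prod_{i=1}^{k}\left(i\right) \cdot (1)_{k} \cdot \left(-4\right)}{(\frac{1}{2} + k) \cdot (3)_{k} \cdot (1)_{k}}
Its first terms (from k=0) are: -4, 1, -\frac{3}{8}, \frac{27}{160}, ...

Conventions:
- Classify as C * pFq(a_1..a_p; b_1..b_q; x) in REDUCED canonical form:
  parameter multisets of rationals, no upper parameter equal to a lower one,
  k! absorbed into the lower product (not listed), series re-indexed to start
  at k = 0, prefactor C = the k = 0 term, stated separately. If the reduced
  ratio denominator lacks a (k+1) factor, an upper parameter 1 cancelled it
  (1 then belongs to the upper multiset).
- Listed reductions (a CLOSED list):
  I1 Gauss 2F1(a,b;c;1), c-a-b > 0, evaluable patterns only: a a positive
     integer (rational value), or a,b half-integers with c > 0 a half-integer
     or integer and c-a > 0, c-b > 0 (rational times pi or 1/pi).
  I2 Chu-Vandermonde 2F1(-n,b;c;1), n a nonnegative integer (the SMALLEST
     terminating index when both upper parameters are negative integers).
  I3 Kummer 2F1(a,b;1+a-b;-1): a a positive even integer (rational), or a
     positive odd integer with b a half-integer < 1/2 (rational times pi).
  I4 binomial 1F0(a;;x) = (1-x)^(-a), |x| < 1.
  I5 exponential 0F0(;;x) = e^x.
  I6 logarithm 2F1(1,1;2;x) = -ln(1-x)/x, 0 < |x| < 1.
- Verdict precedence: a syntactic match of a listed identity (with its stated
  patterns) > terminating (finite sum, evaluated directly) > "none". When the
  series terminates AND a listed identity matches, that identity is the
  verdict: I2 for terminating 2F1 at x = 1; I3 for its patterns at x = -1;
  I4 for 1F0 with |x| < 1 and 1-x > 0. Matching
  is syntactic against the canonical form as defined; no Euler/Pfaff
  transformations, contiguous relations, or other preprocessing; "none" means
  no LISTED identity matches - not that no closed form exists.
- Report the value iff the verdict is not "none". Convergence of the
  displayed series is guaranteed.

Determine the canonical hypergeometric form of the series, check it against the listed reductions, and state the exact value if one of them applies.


x = -\frac{3}{4} here; the reduced form reads 2F1, upper {1, 1}, lower {3}, C = -4. Verdict: none - at argument -\frac{3}{4} the multisets {1, 1} ; {3} match no listed identity.

Structural cue: t_0 being -4, (1)_k (prefactor -4) is k! itself.
Term ratio: r(k) = -\frac{3}{4} * (k+1) (k+1) / [(k+3) (k+1)] - rational in k. x = -\frac{3}{4}; t_0 = -4; negate the roots.


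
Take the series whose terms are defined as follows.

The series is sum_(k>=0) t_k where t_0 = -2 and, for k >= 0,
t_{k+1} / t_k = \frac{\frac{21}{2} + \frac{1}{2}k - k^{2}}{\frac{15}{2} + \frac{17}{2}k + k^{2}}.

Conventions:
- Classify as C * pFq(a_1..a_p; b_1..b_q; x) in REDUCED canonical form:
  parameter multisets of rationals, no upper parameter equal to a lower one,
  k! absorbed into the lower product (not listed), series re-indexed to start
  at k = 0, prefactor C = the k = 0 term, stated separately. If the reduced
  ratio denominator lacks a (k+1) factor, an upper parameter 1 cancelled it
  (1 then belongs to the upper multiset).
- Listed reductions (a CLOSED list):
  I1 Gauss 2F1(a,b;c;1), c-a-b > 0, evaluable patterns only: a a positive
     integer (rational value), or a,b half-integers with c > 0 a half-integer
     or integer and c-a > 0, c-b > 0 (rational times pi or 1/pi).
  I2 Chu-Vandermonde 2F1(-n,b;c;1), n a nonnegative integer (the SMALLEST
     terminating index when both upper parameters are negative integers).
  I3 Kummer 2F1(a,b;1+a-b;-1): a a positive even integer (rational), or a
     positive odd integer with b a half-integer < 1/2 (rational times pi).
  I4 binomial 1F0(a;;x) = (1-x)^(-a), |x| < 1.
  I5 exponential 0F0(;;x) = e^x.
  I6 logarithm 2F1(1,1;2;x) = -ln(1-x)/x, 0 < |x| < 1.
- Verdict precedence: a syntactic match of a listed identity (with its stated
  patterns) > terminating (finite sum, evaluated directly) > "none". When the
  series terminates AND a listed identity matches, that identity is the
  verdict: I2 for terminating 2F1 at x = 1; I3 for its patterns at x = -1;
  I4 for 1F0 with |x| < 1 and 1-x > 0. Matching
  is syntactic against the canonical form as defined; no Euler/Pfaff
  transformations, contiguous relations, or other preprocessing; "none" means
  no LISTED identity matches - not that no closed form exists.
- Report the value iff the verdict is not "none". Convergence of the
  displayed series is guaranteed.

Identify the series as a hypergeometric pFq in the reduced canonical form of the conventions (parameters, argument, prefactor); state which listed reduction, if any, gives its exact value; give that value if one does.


At argument -1: a 2F1 with upper {-\frac{7}{2}, 3}, lower {\frac{15}{2}}, scaled by C = -2. Verdict (x = -1): Kummer's theorem (I3) applies (x = -1; c = \frac{15}{2} equals 1+a-b for upper {-\frac{7}{2}, 3}: listed pattern). Sum: \left(-\frac{9009}{4096}\right) \cdot \pi.

Structural cue: from the first term -2: roots of the ratio polynomials (prefactor -2) are the negated parameters.
Ratio: r(k) = -1 * (k-\frac{7}{2}) (k+3) / [(k+\frac{15}{2}) (k+1)] - poly over poly, x = -1 from leading terms; C = -2 at k = 0.


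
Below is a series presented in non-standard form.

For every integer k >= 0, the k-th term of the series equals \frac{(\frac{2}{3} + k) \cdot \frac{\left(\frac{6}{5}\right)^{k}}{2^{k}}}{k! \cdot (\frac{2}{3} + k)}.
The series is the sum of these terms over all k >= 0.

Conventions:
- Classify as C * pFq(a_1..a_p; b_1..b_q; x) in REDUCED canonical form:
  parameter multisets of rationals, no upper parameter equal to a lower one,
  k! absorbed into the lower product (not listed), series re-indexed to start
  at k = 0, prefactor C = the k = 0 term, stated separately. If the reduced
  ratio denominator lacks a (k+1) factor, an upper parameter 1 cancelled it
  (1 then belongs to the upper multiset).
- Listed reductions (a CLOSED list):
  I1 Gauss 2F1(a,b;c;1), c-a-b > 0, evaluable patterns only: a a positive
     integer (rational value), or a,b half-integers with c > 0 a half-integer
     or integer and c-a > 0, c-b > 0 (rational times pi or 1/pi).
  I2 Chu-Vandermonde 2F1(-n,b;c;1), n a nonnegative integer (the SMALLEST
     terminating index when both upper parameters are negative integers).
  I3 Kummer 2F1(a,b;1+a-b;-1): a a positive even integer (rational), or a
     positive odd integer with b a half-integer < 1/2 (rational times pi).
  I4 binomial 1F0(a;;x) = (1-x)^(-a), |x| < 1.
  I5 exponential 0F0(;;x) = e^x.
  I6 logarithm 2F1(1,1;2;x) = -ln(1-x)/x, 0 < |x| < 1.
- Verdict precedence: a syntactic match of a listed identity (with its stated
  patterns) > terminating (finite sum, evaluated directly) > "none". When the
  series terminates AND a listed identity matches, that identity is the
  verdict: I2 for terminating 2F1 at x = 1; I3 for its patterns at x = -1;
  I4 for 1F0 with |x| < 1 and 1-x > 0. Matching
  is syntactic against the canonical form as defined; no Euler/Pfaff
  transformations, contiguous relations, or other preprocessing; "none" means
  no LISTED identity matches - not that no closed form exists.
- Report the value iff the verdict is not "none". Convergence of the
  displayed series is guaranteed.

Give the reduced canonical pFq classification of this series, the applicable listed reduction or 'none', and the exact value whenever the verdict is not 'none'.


At argument \frac{3}{5}: a 0F0 with upper {-}, lower {-}, scaled by C = 1. Verdict at x = \frac{3}{5}: exponential (I5) matches (the 0F0 exponential series at x = \frac{3}{5}). Hence: e^{\frac{3}{5}}.

The tell: t_0 = 1 here, and striking the common factor k + 2/3 reduces the term (C = 1).
Term ratio: r(k) = \frac{3}{5} * 1 / [(k+1)] - poly over poly, x = \frac{3}{5} from leading terms; C = 1 at k = 0.


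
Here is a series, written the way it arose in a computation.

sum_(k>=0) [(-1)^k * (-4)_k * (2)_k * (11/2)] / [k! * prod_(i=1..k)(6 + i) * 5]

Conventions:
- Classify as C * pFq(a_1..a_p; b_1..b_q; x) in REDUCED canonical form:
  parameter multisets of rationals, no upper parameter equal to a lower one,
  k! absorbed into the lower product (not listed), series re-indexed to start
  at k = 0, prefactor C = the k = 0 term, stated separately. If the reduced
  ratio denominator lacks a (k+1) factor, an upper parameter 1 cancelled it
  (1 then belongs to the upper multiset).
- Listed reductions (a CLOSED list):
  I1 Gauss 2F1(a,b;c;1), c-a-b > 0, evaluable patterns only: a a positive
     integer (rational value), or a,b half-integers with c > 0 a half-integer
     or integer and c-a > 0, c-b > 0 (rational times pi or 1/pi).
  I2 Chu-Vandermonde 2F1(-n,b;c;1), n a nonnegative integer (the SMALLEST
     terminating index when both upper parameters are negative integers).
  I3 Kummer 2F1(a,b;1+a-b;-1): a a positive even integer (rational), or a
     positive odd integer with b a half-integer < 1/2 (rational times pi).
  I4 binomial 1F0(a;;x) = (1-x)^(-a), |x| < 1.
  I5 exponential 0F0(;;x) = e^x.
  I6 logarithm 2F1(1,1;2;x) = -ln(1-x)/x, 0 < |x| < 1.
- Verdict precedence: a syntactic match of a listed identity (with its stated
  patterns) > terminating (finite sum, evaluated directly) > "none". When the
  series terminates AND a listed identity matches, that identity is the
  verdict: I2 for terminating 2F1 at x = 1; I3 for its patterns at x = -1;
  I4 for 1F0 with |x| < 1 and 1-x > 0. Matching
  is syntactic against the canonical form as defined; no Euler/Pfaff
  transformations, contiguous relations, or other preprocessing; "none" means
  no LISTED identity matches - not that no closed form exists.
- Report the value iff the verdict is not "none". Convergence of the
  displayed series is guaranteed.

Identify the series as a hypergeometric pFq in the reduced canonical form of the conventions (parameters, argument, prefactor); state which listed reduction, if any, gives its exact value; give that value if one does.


Reduced: x = -1, 2F1, upper = {-4, 2}, lower = {7}, C = 11/10. Verdict at x = -1: Kummer's theorem (I3) matches (x = -1; c = 7 equals 1+a-b for upper {-4, 2}: listed pattern). Value: 33/10.

Key step: t_0 = 11/10 here, and the lower running product (C = 11/10) is a rising factorial.
Consecutive-term ratio: r(k) = (-1) * (k-4) (k+2) / [(k+7) (k+1)] - rational in k, leading ratio (-1); with t_0 = 11/10, classification follows.


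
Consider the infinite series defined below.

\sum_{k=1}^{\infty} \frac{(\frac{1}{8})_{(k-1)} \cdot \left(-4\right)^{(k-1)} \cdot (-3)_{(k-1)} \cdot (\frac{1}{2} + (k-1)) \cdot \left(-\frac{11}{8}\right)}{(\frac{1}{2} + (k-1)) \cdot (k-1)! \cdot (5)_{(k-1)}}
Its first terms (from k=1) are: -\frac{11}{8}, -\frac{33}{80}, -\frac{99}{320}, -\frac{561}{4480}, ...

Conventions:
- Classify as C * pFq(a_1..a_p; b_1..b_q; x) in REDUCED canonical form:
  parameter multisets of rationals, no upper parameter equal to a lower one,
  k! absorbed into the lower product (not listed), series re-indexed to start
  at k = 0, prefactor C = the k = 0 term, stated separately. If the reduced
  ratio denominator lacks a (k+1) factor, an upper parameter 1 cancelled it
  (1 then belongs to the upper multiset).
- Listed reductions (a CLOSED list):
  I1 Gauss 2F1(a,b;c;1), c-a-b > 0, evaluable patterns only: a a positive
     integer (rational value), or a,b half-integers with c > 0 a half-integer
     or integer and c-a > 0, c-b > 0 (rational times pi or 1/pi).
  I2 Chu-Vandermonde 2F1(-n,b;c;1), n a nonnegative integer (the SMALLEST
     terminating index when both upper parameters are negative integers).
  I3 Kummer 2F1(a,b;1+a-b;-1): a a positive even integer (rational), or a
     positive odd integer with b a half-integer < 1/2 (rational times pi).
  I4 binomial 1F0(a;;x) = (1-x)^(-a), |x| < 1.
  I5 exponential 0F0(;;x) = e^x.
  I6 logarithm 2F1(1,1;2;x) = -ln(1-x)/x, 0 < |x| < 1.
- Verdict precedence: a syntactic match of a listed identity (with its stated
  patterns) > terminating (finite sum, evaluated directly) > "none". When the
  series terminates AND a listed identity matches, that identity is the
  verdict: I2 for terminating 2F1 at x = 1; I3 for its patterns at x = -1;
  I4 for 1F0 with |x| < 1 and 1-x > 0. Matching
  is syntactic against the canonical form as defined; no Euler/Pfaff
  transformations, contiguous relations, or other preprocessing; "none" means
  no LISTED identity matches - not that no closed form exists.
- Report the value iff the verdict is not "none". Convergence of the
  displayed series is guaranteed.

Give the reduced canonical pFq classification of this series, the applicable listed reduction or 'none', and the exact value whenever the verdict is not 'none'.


Classification (C = -\frac{11}{8}): 2F1 with upper {-3, \frac{1}{8}}, lower {5}, argument x = -4. Verdict: terminating. With -3 upstairs the series is a 4-term polynomial sum; evaluated term by term. Sum: -\frac{1991}{896}.

The tell: x = -4 and k + 1/2 divides numerator and denominator alike; C = -11/8, x = -4 after cancelling.
Adjacent-term ratio: r(k) = -4 * (k-3) (k+\frac{1}{8}) / [(k+5) (k+1)] - rational in k. x = -4; t_0 = -\frac{11}{8}; negate the roots.
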